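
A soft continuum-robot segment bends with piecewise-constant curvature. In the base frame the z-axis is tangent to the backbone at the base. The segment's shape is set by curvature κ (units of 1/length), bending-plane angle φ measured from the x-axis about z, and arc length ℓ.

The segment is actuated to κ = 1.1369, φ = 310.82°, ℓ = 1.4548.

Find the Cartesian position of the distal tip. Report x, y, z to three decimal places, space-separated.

θ = κ·ℓ = 1.1369 × 1.4548 = 1.65396 rad
ρ = (1 − cos θ)/κ = (1 − -0.08307)/1.1369 = 0.95265
z = sin θ / κ = 0.99654/1.1369 = 0.87654
x = ρ cos φ = 0.95265 × cos(310.82°) = 0.62273
y = ρ sin φ = 0.95265 × sin(310.82°) = -0.72094

0.623 -0.721 0.877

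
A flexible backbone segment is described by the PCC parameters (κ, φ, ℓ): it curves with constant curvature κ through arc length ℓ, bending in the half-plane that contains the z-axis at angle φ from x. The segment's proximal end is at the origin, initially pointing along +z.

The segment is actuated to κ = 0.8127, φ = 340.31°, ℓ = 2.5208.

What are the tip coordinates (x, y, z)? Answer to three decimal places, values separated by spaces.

θ = κ·ℓ = 0.8127 × 2.5208 = 2.04865 rad
ρ = (1 − cos θ)/κ = (1 − -0.45988)/0.8127 = 1.79633
z = sin θ / κ = 0.88798/0.8127 = 1.09263
x = ρ cos φ = 1.79633 × cos(340.31°) = 1.69130
y = ρ sin φ = 1.79633 × sin(340.31°) = -0.60524

1.691 -0.605 1.093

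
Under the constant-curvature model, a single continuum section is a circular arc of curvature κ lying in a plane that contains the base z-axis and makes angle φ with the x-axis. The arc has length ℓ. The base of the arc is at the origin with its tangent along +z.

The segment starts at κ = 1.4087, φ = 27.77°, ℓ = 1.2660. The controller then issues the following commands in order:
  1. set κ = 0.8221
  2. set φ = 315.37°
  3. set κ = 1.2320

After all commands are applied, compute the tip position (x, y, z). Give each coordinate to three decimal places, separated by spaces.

0.571 -0.564 0.812

initial: κ=1.4087, φ=27.77°, ℓ=1.2660
cmd 1: set κ=0.8221 → (κ,φ,ℓ)=(0.8221,27.77°,1.2660) → tip=(0.5322,0.2802,1.0495)
cmd 2: set φ=315.37° → (κ,φ,ℓ)=(0.8221,315.37°,1.2660) → tip=(0.4280,-0.4225,1.0495)
cmd 3: set κ=1.2320 → (κ,φ,ℓ)=(1.2320,315.37°,1.2660) → tip=(0.5712,-0.5639,0.8116)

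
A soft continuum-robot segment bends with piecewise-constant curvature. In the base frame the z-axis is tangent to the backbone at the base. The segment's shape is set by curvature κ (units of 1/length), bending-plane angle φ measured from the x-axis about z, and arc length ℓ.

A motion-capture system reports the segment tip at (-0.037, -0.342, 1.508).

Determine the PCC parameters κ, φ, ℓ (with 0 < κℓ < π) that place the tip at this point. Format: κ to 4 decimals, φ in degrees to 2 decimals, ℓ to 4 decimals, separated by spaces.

ρ = √(x²+y²) = √(-0.037² + -0.342²) = 0.34400
φ = atan2(y, x) mod 360° = atan2(-0.342, -0.037) = 263.8253°
|p|² = ρ² + z² = 0.34400² + 1.508² = 2.39240
κ = 2ρ / |p|² = 2×0.34400 / 2.39240 = 0.28757
θ = 2·atan2(ρ, z) = 2·atan2(0.34400, 1.508) = 0.44855 rad
ℓ = θ/κ = 0.44855/0.28757 = 1.55978

0.2876 263.83 1.5598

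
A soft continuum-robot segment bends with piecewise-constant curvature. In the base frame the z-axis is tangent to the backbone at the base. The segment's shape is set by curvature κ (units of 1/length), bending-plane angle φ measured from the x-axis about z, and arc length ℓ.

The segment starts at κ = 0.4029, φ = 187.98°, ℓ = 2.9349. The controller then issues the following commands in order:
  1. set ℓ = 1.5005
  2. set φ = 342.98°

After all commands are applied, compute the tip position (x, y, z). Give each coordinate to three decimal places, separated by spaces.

0.421 -0.129 1.411

initial: κ=0.4029, φ=187.98°, ℓ=2.9349
cmd 1: set ℓ=1.5005 → (κ,φ,ℓ)=(0.4029,187.98°,1.5005) → tip=(-0.4357,-0.0611,1.4108)
cmd 2: set φ=342.98° → (κ,φ,ℓ)=(0.4029,342.98°,1.5005) → tip=(0.4207,-0.1288,1.4108)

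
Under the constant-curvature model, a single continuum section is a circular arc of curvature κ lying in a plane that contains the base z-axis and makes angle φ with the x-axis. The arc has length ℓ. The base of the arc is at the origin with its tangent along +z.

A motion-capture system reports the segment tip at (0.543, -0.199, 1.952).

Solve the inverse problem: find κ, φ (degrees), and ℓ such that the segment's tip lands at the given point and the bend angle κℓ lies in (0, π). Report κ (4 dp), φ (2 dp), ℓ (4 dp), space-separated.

0.2791 339.87 2.0643

ρ = √(x²+y²) = √(0.543² + -0.199²) = 0.57832
φ = atan2(y, x) mod 360° = atan2(-0.199, 0.543) = 339.8730°
|p|² = ρ² + z² = 0.57832² + 1.952² = 4.14475
κ = 2ρ / |p|² = 2×0.57832 / 4.14475 = 0.27906
θ = 2·atan2(ρ, z) = 2·atan2(0.57832, 1.952) = 0.57606 rad
ℓ = θ/κ = 0.57606/0.27906 = 2.06429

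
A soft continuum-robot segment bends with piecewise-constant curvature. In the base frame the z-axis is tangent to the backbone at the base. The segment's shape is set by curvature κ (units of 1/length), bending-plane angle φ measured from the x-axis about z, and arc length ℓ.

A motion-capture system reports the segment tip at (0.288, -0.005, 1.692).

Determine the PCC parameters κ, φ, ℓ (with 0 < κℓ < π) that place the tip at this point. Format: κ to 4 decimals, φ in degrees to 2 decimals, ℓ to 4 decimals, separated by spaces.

0.1956 359.01 1.7245

ρ = √(x²+y²) = √(0.288² + -0.005²) = 0.28804
φ = atan2(y, x) mod 360° = atan2(-0.005, 0.288) = 359.0054°
|p|² = ρ² + z² = 0.28804² + 1.692² = 2.94583
κ = 2ρ / |p|² = 2×0.28804 / 2.94583 = 0.19556
θ = 2·atan2(ρ, z) = 2·atan2(0.28804, 1.692) = 0.33724 rad
ℓ = θ/κ = 0.33724/0.19556 = 1.72450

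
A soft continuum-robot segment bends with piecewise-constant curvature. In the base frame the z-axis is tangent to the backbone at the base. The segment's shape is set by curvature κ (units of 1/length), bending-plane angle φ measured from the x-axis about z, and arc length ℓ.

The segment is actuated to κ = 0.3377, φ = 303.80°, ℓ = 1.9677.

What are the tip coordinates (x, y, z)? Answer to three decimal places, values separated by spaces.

θ = κ·ℓ = 0.3377 × 1.9677 = 0.66449 rad
ρ = (1 − cos θ)/κ = (1 − 0.78723)/0.3377 = 0.63006
z = sin θ / κ = 0.61666/0.3377 = 1.82606
x = ρ cos φ = 0.63006 × cos(303.80°) = 0.35050
y = ρ sin φ = 0.63006 × sin(303.80°) = -0.52357

0.350 -0.524 1.826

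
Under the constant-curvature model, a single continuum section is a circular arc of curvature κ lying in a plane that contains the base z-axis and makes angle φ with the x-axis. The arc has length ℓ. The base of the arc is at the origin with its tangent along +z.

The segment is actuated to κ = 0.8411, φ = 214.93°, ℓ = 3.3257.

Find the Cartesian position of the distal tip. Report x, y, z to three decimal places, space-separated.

θ = κ·ℓ = 0.8411 × 3.3257 = 2.79725 rad
ρ = (1 − cos θ)/κ = (1 − -0.94130)/0.8411 = 2.30804
z = sin θ / κ = 0.33758/0.8411 = 0.40136
x = ρ cos φ = 2.30804 × cos(214.93°) = -1.89226
y = ρ sin φ = 2.30804 × sin(214.93°) = -1.32153

-1.892 -1.322 0.401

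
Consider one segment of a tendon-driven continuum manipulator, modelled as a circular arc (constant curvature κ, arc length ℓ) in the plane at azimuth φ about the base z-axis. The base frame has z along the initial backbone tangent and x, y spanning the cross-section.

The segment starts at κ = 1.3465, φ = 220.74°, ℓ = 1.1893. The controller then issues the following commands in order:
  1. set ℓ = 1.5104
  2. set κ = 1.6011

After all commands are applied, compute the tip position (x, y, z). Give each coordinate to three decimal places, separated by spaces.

initial: κ=1.3465, φ=220.74°, ℓ=1.1893
cmd 1: set ℓ=1.5104 → (κ,φ,ℓ)=(1.3465,220.74°,1.5104) → tip=(-0.8140,-0.7011,0.6645)
cmd 2: set κ=1.6011 → (κ,φ,ℓ)=(1.6011,220.74°,1.5104) → tip=(-0.8280,-0.7132,0.4134)

-0.828 -0.713 0.413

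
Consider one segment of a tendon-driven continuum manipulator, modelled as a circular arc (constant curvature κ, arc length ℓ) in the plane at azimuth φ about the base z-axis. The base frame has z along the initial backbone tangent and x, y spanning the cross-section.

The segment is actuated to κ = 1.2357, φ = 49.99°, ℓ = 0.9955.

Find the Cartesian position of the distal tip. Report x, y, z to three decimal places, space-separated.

θ = κ·ℓ = 1.2357 × 0.9955 = 1.23014 rad
ρ = (1 − cos θ)/κ = (1 − 0.33411)/1.2357 = 0.53888
z = sin θ / κ = 0.94254/1.2357 = 0.76275
x = ρ cos φ = 0.53888 × cos(49.99°) = 0.34646
y = ρ sin φ = 0.53888 × sin(49.99°) = 0.41275

0.346 0.413 0.763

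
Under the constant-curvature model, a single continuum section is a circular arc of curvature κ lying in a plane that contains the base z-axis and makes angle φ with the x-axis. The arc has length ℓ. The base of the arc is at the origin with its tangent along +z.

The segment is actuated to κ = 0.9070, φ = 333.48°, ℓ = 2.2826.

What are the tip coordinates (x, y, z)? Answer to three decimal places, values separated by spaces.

1.459 -0.728 0.968

θ = κ·ℓ = 0.9070 × 2.2826 = 2.07032 rad
ρ = (1 − cos θ)/κ = (1 − -0.47901)/0.9070 = 1.63066
z = sin θ / κ = 0.87781/0.9070 = 0.96782
x = ρ cos φ = 1.63066 × cos(333.48°) = 1.45908
y = ρ sin φ = 1.63066 × sin(333.48°) = -0.72810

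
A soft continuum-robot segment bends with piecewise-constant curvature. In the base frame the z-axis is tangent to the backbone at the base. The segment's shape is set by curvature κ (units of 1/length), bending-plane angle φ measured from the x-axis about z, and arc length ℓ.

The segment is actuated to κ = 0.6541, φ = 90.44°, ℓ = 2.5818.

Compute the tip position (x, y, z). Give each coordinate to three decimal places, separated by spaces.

θ = κ·ℓ = 0.6541 × 2.5818 = 1.68876 rad
ρ = (1 − cos θ)/κ = (1 − -0.11769)/0.6541 = 1.70874
z = sin θ / κ = 0.99305/0.6541 = 1.51819
x = ρ cos φ = 1.70874 × cos(90.44°) = -0.01312
y = ρ sin φ = 1.70874 × sin(90.44°) = 1.70869

-0.013 1.709 1.518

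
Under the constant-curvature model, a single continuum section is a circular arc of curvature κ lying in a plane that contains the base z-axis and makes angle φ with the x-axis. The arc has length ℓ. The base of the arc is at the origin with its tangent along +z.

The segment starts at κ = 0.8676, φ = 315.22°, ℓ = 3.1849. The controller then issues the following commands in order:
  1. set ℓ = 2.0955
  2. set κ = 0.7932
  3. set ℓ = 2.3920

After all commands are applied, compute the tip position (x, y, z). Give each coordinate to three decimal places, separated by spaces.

initial: κ=0.8676, φ=315.22°, ℓ=3.1849
cmd 1: set ℓ=2.0955 → (κ,φ,ℓ)=(0.8676,315.22°,2.0955) → tip=(1.0184,-1.0106,1.1176)
cmd 2: set κ=0.7932 → (κ,φ,ℓ)=(0.7932,315.22°,2.0955) → tip=(0.9765,-0.9690,1.2555)
cmd 3: set ℓ=2.3920 → (κ,φ,ℓ)=(0.7932,315.22°,2.3920) → tip=(1.1819,-1.1729,1.1941)

1.182 -1.173 1.194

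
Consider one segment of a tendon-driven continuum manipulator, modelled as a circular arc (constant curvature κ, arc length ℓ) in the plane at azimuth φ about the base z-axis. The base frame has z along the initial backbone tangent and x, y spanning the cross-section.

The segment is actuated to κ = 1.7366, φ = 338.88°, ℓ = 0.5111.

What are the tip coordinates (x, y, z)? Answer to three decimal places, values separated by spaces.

θ = κ·ℓ = 1.7366 × 0.5111 = 0.88758 rad
ρ = (1 − cos θ)/κ = (1 − 0.63129)/1.7366 = 0.21232
z = sin θ / κ = 0.77554/1.7366 = 0.44659
x = ρ cos φ = 0.21232 × cos(338.88°) = 0.19805
y = ρ sin φ = 0.21232 × sin(338.88°) = -0.07650

0.198 -0.077 0.447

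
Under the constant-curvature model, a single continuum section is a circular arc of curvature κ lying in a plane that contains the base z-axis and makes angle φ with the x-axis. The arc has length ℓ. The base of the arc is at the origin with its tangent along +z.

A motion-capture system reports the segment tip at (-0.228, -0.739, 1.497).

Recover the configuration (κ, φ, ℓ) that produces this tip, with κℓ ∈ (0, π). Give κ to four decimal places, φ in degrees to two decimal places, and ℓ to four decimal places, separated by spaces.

0.5448 252.85 1.7506

ρ = √(x²+y²) = √(-0.228² + -0.739²) = 0.77337
φ = atan2(y, x) mod 360° = atan2(-0.739, -0.228) = 252.8537°
|p|² = ρ² + z² = 0.77337² + 1.497² = 2.83911
κ = 2ρ / |p|² = 2×0.77337 / 2.83911 = 0.54480
θ = 2·atan2(ρ, z) = 2·atan2(0.77337, 1.497) = 0.95370 rad
ℓ = θ/κ = 0.95370/0.54480 = 1.75056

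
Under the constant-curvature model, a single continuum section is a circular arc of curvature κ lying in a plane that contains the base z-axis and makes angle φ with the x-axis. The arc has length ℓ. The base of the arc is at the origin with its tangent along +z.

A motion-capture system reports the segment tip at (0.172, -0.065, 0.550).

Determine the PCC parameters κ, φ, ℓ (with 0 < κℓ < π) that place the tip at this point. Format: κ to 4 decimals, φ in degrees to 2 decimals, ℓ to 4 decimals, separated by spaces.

1.0935 339.30 0.5901

ρ = √(x²+y²) = √(0.172² + -0.065²) = 0.18387
φ = atan2(y, x) mod 360° = atan2(-0.065, 0.172) = 339.2981°
|p|² = ρ² + z² = 0.18387² + 0.550² = 0.33631
κ = 2ρ / |p|² = 2×0.18387 / 0.33631 = 1.09347
θ = 2·atan2(ρ, z) = 2·atan2(0.18387, 0.550) = 0.64526 rad
ℓ = θ/κ = 0.64526/1.09347 = 0.59011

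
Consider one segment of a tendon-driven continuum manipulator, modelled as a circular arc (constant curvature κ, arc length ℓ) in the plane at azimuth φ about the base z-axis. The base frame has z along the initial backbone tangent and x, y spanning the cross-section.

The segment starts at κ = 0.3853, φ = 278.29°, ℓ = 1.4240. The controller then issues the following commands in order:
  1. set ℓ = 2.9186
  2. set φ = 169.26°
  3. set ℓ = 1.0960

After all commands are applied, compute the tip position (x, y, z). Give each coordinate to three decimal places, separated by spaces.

-0.224 0.042 1.064

initial: κ=0.3853, φ=278.29°, ℓ=1.4240
cmd 1: set ℓ=2.9186 → (κ,φ,ℓ)=(0.3853,278.29°,2.9186) → tip=(0.2127,-1.4598,2.3412)
cmd 2: set φ=169.26° → (κ,φ,ℓ)=(0.3853,169.26°,2.9186) → tip=(-1.4494,0.2749,2.3412)
cmd 3: set ℓ=1.0960 → (κ,φ,ℓ)=(0.3853,169.26°,1.0960) → tip=(-0.2240,0.0425,1.0637)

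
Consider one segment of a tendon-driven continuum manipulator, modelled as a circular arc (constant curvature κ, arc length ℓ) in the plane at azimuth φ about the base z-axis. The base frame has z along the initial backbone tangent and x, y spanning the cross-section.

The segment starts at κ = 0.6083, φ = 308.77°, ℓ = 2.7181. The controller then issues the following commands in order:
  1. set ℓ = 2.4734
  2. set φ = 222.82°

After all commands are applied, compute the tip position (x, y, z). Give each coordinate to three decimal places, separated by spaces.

-1.126 -1.043 1.640

initial: κ=0.6083, φ=308.77°, ℓ=2.7181
cmd 1: set ℓ=2.4734 → (κ,φ,ℓ)=(0.6083,308.77°,2.4734) → tip=(0.9613,-1.1969,1.6403)
cmd 2: set φ=222.82° → (κ,φ,ℓ)=(0.6083,222.82°,2.4734) → tip=(-1.1260,-1.0434,1.6403)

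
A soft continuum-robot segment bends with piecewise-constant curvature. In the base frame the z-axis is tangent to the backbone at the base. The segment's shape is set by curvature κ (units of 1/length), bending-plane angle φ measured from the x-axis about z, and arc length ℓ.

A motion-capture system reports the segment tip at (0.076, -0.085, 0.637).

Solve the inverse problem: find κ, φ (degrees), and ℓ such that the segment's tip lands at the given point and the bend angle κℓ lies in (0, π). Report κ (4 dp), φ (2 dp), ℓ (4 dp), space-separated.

ρ = √(x²+y²) = √(0.076² + -0.085²) = 0.11402
φ = atan2(y, x) mod 360° = atan2(-0.085, 0.076) = 311.8005°
|p|² = ρ² + z² = 0.11402² + 0.637² = 0.41877
κ = 2ρ / |p|² = 2×0.11402 / 0.41877 = 0.54456
θ = 2·atan2(ρ, z) = 2·atan2(0.11402, 0.637) = 0.35425 rad
ℓ = θ/κ = 0.35425/0.54456 = 0.65052

0.5446 311.80 0.6505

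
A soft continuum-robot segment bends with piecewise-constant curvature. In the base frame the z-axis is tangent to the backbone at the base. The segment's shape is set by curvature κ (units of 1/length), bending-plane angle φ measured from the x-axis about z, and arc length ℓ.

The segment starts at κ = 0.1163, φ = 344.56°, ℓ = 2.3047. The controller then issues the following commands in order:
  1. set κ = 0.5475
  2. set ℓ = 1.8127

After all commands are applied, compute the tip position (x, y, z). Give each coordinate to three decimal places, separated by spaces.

0.798 -0.220 1.529

initial: κ=0.1163, φ=344.56°, ℓ=2.3047
cmd 1: set κ=0.5475 → (κ,φ,ℓ)=(0.5475,344.56°,2.3047) → tip=(1.2252,-0.3384,1.7400)
cmd 2: set ℓ=1.8127 → (κ,φ,ℓ)=(0.5475,344.56°,1.8127) → tip=(0.7982,-0.2205,1.5294)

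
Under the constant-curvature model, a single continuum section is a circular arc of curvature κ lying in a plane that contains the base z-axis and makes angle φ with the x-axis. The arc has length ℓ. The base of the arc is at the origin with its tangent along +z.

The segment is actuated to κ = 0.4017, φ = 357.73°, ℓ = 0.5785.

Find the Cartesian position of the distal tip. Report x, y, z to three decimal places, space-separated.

0.067 -0.003 0.573

θ = κ·ℓ = 0.4017 × 0.5785 = 0.23238 rad
ρ = (1 − cos θ)/κ = (1 − 0.97312)/0.4017 = 0.06691
z = sin θ / κ = 0.23030/0.4017 = 0.57331
x = ρ cos φ = 0.06691 × cos(357.73°) = 0.06686
y = ρ sin φ = 0.06691 × sin(357.73°) = -0.00265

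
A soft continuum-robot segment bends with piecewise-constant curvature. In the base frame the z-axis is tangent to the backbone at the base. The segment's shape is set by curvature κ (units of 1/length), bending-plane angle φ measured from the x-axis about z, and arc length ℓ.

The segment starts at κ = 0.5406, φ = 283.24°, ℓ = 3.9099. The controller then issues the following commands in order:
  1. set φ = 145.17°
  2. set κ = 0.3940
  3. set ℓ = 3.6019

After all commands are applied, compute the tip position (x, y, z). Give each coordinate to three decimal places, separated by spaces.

initial: κ=0.5406, φ=283.24°, ℓ=3.9099
cmd 1: set φ=145.17° → (κ,φ,ℓ)=(0.5406,145.17°,3.9099) → tip=(-2.3028,1.6023,1.5838)
cmd 2: set κ=0.3940 → (κ,φ,ℓ)=(0.3940,145.17°,3.9099) → tip=(-2.0203,1.4057,2.5369)
cmd 3: set ℓ=3.6019 → (κ,φ,ℓ)=(0.3940,145.17°,3.6019) → tip=(-1.7686,1.2306,2.5089)

-1.769 1.231 2.509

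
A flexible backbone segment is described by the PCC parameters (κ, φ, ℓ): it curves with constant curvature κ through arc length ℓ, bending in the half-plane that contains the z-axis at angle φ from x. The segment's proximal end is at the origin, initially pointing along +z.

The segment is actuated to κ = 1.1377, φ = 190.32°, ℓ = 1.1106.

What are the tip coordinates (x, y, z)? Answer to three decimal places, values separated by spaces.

-0.603 -0.110 0.838

θ = κ·ℓ = 1.1377 × 1.1106 = 1.26353 rad
ρ = (1 − cos θ)/κ = (1 − 0.30245)/1.1377 = 0.61312
z = sin θ / κ = 0.95316/1.1377 = 0.83780
x = ρ cos φ = 0.61312 × cos(190.32°) = -0.60320
y = ρ sin φ = 0.61312 × sin(190.32°) = -0.10984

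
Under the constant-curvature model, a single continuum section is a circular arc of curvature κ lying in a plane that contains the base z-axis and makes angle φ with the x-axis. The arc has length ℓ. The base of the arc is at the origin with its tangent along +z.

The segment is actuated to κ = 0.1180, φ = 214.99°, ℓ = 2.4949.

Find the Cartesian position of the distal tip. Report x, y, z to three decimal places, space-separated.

-0.299 -0.209 2.459

θ = κ·ℓ = 0.1180 × 2.4949 = 0.29440 rad
ρ = (1 − cos θ)/κ = (1 − 0.95698)/0.1180 = 0.36460
z = sin θ / κ = 0.29016/0.1180 = 2.45902
x = ρ cos φ = 0.36460 × cos(214.99°) = -0.29870
y = ρ sin φ = 0.36460 × sin(214.99°) = -0.20908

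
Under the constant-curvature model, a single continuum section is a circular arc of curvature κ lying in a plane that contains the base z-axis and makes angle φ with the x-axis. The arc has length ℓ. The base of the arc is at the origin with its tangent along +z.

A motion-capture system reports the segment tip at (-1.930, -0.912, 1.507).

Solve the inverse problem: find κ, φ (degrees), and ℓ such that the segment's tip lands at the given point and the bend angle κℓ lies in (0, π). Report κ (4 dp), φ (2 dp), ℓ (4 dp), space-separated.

0.6253 205.29 3.0580

ρ = √(x²+y²) = √(-1.930² + -0.912²) = 2.13463
φ = atan2(y, x) mod 360° = atan2(-0.912, -1.930) = 205.2926°
|p|² = ρ² + z² = 2.13463² + 1.507² = 6.82769
κ = 2ρ / |p|² = 2×2.13463 / 6.82769 = 0.62529
θ = 2·atan2(ρ, z) = 2·atan2(2.13463, 1.507) = 1.91214 rad
ℓ = θ/κ = 1.91214/0.62529 = 3.05803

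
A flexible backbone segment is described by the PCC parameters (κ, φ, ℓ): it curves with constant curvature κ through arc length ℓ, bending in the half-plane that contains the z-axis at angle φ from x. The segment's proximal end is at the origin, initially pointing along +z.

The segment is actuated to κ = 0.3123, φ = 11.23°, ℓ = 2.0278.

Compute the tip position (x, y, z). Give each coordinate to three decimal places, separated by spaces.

θ = κ·ℓ = 0.3123 × 2.0278 = 0.63328 rad
ρ = (1 − cos θ)/κ = (1 − 0.80609)/0.3123 = 0.62091
z = sin θ / κ = 0.59179/0.3123 = 1.89495
x = ρ cos φ = 0.62091 × cos(11.23°) = 0.60902
y = ρ sin φ = 0.62091 × sin(11.23°) = 0.12092

0.609 0.121 1.895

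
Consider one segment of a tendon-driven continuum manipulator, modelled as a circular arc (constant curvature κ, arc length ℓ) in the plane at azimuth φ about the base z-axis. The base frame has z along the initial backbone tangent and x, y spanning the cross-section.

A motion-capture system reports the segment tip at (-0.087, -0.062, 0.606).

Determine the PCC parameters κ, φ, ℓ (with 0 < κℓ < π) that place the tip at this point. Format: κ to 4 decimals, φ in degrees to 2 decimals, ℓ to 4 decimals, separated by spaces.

ρ = √(x²+y²) = √(-0.087² + -0.062²) = 0.10683
φ = atan2(y, x) mod 360° = atan2(-0.062, -0.087) = 215.4753°
|p|² = ρ² + z² = 0.10683² + 0.606² = 0.37865
κ = 2ρ / |p|² = 2×0.10683 / 0.37865 = 0.56428
θ = 2·atan2(ρ, z) = 2·atan2(0.10683, 0.606) = 0.34899 rad
ℓ = θ/κ = 0.34899/0.56428 = 0.61848

0.5643 215.48 0.6185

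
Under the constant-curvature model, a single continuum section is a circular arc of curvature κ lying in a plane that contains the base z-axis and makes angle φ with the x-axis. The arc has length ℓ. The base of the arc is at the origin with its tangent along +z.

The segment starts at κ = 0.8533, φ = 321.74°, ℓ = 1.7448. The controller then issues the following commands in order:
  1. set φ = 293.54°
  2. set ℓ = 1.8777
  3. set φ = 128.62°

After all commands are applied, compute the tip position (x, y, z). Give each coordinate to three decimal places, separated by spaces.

initial: κ=0.8533, φ=321.74°, ℓ=1.7448
cmd 1: set φ=293.54° → (κ,φ,ℓ)=(0.8533,293.54°,1.7448) → tip=(0.4297,-0.9864,1.1680)
cmd 2: set ℓ=1.8777 → (κ,φ,ℓ)=(0.8533,293.54°,1.8777) → tip=(0.4828,-1.1082,1.1713)
cmd 3: set φ=128.62° → (κ,φ,ℓ)=(0.8533,128.62°,1.8777) → tip=(-0.7545,0.9444,1.1713)

-0.754 0.944 1.171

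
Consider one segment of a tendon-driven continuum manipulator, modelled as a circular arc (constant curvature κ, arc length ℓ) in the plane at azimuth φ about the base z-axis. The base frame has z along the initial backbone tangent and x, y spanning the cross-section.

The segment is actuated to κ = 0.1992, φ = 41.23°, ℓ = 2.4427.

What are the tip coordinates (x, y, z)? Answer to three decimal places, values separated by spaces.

θ = κ·ℓ = 0.1992 × 2.4427 = 0.48659 rad
ρ = (1 − cos θ)/κ = (1 − 0.88393)/0.1992 = 0.58266
z = sin θ / κ = 0.46761/0.1992 = 2.34744
x = ρ cos φ = 0.58266 × cos(41.23°) = 0.43820
y = ρ sin φ = 0.58266 × sin(41.23°) = 0.38402

0.438 0.384 2.347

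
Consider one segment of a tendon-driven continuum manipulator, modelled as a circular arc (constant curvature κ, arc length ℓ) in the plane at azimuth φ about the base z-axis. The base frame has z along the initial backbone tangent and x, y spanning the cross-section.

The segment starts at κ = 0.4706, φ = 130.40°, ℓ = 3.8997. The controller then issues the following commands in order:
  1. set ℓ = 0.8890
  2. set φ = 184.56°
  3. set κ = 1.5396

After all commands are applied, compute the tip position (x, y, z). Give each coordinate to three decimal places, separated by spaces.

initial: κ=0.4706, φ=130.40°, ℓ=3.8997
cmd 1: set ℓ=0.8890 → (κ,φ,ℓ)=(0.4706,130.40°,0.8890) → tip=(-0.1188,0.1396,0.8633)
cmd 2: set φ=184.56° → (κ,φ,ℓ)=(0.4706,184.56°,0.8890) → tip=(-0.1827,-0.0146,0.8633)
cmd 3: set κ=1.5396 → (κ,φ,ℓ)=(1.5396,184.56°,0.8890) → tip=(-0.5175,-0.0413,0.6363)

-0.518 -0.041 0.636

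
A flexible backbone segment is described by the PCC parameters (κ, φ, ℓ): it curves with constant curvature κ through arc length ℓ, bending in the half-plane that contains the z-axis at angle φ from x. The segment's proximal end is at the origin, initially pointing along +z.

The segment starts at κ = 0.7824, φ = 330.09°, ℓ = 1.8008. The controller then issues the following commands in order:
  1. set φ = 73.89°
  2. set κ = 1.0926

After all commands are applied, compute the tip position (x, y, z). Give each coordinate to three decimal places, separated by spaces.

initial: κ=0.7824, φ=330.09°, ℓ=1.8008
cmd 1: set φ=73.89° → (κ,φ,ℓ)=(0.7824,73.89°,1.8008) → tip=(0.2975,1.0301,1.2614)
cmd 2: set κ=1.0926 → (κ,φ,ℓ)=(1.0926,73.89°,1.8008) → tip=(0.3521,1.2191,0.8442)

0.352 1.219 0.844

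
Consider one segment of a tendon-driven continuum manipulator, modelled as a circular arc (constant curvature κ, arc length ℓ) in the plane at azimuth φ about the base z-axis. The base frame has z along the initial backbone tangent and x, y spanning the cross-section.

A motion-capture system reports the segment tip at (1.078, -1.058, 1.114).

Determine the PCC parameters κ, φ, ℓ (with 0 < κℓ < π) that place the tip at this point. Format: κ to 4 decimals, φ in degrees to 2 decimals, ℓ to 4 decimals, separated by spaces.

0.8576 315.54 2.1812

ρ = √(x²+y²) = √(1.078² + -1.058²) = 1.51045
φ = atan2(y, x) mod 360° = atan2(-1.058, 1.078) = 315.5365°
|p|² = ρ² + z² = 1.51045² + 1.114² = 3.52244
κ = 2ρ / |p|² = 2×1.51045 / 3.52244 = 0.85761
θ = 2·atan2(ρ, z) = 2·atan2(1.51045, 1.114) = 1.87065 rad
ℓ = θ/κ = 1.87065/0.85761 = 2.18123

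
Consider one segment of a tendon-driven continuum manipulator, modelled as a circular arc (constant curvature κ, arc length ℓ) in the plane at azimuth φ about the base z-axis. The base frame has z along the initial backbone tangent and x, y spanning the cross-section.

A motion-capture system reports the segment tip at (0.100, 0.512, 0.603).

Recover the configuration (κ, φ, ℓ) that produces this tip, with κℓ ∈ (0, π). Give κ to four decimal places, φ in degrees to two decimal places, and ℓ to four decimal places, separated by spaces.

ρ = √(x²+y²) = √(0.100² + 0.512²) = 0.52167
φ = atan2(y, x) mod 360° = atan2(0.512, 0.100) = 78.9485°
|p|² = ρ² + z² = 0.52167² + 0.603² = 0.63575
κ = 2ρ / |p|² = 2×0.52167 / 0.63575 = 1.64112
θ = 2·atan2(ρ, z) = 2·atan2(0.52167, 0.603) = 1.42643 rad
ℓ = θ/κ = 1.42643/1.64112 = 0.86918

1.6411 78.95 0.8692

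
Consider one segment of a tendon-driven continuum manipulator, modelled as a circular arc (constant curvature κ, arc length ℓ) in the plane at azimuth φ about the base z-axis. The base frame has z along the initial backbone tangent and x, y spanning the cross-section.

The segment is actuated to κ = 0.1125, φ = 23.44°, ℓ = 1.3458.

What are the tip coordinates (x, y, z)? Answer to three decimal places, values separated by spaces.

θ = κ·ℓ = 0.1125 × 1.3458 = 0.15140 rad
ρ = (1 − cos θ)/κ = (1 − 0.98856)/0.1125 = 0.10168
z = sin θ / κ = 0.15082/0.1125 = 1.34066
x = ρ cos φ = 0.10168 × cos(23.44°) = 0.09329
y = ρ sin φ = 0.10168 × sin(23.44°) = 0.04045

0.093 0.040 1.341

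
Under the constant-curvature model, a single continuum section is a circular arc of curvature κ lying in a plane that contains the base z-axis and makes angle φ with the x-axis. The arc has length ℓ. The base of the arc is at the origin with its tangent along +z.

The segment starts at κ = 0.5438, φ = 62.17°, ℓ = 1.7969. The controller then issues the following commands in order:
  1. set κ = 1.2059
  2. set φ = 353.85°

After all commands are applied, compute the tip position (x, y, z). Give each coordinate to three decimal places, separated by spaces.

initial: κ=0.5438, φ=62.17°, ℓ=1.7969
cmd 1: set κ=1.2059 → (κ,φ,ℓ)=(1.2059,62.17°,1.7969) → tip=(0.6045,1.1450,0.6862)
cmd 2: set φ=353.85° → (κ,φ,ℓ)=(1.2059,353.85°,1.7969) → tip=(1.2874,-0.1387,0.6862)

1.287 -0.139 0.686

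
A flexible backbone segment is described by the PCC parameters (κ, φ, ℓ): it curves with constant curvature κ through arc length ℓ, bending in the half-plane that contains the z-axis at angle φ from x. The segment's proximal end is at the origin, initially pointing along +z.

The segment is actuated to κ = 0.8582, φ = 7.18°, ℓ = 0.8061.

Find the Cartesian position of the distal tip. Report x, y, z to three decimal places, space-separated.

0.266 0.033 0.743

θ = κ·ℓ = 0.8582 × 0.8061 = 0.69180 rad
ρ = (1 − cos θ)/κ = (1 − 0.77010)/0.8582 = 0.26788
z = sin θ / κ = 0.63792/0.8582 = 0.74332
x = ρ cos φ = 0.26788 × cos(7.18°) = 0.26578
y = ρ sin φ = 0.26788 × sin(7.18°) = 0.03348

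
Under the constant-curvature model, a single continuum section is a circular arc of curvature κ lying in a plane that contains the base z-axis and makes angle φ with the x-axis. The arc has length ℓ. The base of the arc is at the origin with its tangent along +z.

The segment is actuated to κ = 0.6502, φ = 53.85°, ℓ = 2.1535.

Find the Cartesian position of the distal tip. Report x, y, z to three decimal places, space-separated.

θ = κ·ℓ = 0.6502 × 2.1535 = 1.40021 rad
ρ = (1 − cos θ)/κ = (1 − 0.16976)/0.6502 = 1.27689
z = sin θ / κ = 0.98548/0.6502 = 1.51566
x = ρ cos φ = 1.27689 × cos(53.85°) = 0.75324
y = ρ sin φ = 1.27689 × sin(53.85°) = 1.03106

0.753 1.031 1.516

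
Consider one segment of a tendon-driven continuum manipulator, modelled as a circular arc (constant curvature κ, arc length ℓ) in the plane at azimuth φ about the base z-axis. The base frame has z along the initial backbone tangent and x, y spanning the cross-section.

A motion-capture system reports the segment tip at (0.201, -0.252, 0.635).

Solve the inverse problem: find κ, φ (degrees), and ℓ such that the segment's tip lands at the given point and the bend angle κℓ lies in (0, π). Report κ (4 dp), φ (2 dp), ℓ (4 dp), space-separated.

1.2712 308.58 0.7390

ρ = √(x²+y²) = √(0.201² + -0.252²) = 0.32234
φ = atan2(y, x) mod 360° = atan2(-0.252, 0.201) = 308.5765°
|p|² = ρ² + z² = 0.32234² + 0.635² = 0.50713
κ = 2ρ / |p|² = 2×0.32234 / 0.50713 = 1.27124
θ = 2·atan2(ρ, z) = 2·atan2(0.32234, 0.635) = 0.93946 rad
ℓ = θ/κ = 0.93946/1.27124 = 0.73901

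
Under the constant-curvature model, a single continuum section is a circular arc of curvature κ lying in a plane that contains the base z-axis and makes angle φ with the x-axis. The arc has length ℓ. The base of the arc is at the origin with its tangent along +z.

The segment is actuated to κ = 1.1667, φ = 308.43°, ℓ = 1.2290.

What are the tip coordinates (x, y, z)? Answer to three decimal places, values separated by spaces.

θ = κ·ℓ = 1.1667 × 1.2290 = 1.43387 rad
ρ = (1 − cos θ)/κ = (1 − 0.13649)/1.1667 = 0.74013
z = sin θ / κ = 0.99064/1.1667 = 0.84910
x = ρ cos φ = 0.74013 × cos(308.43°) = 0.46003
y = ρ sin φ = 0.74013 × sin(308.43°) = -0.57979

0.460 -0.580 0.849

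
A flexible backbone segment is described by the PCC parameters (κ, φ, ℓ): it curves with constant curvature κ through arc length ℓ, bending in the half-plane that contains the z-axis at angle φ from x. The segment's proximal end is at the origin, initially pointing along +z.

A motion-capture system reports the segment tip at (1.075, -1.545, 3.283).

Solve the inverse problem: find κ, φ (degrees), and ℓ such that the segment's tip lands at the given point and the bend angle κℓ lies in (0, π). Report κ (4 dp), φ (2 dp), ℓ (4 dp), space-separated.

ρ = √(x²+y²) = √(1.075² + -1.545²) = 1.88219
φ = atan2(y, x) mod 360° = atan2(-1.545, 1.075) = 304.8299°
|p|² = ρ² + z² = 1.88219² + 3.283² = 14.32074
κ = 2ρ / |p|² = 2×1.88219 / 14.32074 = 0.26286
θ = 2·atan2(ρ, z) = 2·atan2(1.88219, 3.283) = 1.04113 rad
ℓ = θ/κ = 1.04113/0.26286 = 3.96075

0.2629 304.83 3.9608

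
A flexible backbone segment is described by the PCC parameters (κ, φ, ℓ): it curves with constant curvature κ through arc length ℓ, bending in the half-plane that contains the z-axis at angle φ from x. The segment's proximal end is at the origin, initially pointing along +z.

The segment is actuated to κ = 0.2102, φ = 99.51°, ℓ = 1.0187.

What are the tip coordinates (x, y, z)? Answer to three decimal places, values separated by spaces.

-0.018 0.107 1.011

θ = κ·ℓ = 0.2102 × 1.0187 = 0.21413 rad
ρ = (1 − cos θ)/κ = (1 − 0.97716)/0.2102 = 0.10865
z = sin θ / κ = 0.21250/0.2102 = 1.01093
x = ρ cos φ = 0.10865 × cos(99.51°) = -0.01795
y = ρ sin φ = 0.10865 × sin(99.51°) = 0.10716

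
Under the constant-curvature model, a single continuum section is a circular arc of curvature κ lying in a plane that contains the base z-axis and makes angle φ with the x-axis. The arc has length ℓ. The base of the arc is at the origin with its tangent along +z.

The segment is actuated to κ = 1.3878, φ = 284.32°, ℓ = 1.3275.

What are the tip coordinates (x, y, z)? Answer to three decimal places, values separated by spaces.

0.226 -0.885 0.694

θ = κ·ℓ = 1.3878 × 1.3275 = 1.84230 rad
ρ = (1 − cos θ)/κ = (1 − -0.26818)/1.3878 = 0.91381
z = sin θ / κ = 0.96337/1.3878 = 0.69417
x = ρ cos φ = 0.91381 × cos(284.32°) = 0.22602
y = ρ sin φ = 0.91381 × sin(284.32°) = -0.88542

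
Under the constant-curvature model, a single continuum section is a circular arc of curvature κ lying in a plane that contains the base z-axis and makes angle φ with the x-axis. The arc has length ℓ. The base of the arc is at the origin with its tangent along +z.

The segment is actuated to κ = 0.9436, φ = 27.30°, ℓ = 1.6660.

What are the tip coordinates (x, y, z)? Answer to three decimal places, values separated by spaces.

θ = κ·ℓ = 0.9436 × 1.6660 = 1.57204 rad
ρ = (1 − cos θ)/κ = (1 − -0.00124)/0.9436 = 1.06109
z = sin θ / κ = 1.00000/0.9436 = 1.05977
x = ρ cos φ = 1.06109 × cos(27.30°) = 0.94290
y = ρ sin φ = 1.06109 × sin(27.30°) = 0.48667

0.943 0.487 1.060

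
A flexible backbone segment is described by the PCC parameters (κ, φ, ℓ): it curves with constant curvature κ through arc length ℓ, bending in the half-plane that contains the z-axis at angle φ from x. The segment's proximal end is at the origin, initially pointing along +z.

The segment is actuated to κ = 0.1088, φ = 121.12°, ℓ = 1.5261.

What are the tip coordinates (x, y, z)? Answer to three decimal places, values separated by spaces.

θ = κ·ℓ = 0.1088 × 1.5261 = 0.16604 rad
ρ = (1 − cos θ)/κ = (1 − 0.98625)/0.1088 = 0.12641
z = sin θ / κ = 0.16528/0.1088 = 1.51910
x = ρ cos φ = 0.12641 × cos(121.12°) = -0.06533
y = ρ sin φ = 0.12641 × sin(121.12°) = 0.10821

-0.065 0.108 1.519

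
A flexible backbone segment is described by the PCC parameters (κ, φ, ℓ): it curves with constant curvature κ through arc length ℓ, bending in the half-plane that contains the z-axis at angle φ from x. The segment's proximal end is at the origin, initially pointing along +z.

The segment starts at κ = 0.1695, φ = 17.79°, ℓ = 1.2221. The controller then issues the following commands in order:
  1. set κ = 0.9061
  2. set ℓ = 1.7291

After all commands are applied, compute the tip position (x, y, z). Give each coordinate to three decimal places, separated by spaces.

initial: κ=0.1695, φ=17.79°, ℓ=1.2221
cmd 1: set κ=0.9061 → (κ,φ,ℓ)=(0.9061,17.79°,1.2221) → tip=(0.5811,0.1865,0.9872)
cmd 2: set ℓ=1.7291 → (κ,φ,ℓ)=(0.9061,17.79°,1.7291) → tip=(1.0466,0.3358,1.1036)

1.047 0.336 1.104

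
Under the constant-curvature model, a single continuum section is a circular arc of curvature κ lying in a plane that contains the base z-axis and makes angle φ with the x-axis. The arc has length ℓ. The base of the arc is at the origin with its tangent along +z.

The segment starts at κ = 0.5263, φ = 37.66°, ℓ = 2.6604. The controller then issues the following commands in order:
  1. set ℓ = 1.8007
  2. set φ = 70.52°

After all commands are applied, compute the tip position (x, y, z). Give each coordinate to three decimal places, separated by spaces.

0.264 0.746 1.543

initial: κ=0.5263, φ=37.66°, ℓ=2.6604
cmd 1: set ℓ=1.8007 → (κ,φ,ℓ)=(0.5263,37.66°,1.8007) → tip=(0.6264,0.4835,1.5430)
cmd 2: set φ=70.52° → (κ,φ,ℓ)=(0.5263,70.52°,1.8007) → tip=(0.2639,0.7460,1.5430)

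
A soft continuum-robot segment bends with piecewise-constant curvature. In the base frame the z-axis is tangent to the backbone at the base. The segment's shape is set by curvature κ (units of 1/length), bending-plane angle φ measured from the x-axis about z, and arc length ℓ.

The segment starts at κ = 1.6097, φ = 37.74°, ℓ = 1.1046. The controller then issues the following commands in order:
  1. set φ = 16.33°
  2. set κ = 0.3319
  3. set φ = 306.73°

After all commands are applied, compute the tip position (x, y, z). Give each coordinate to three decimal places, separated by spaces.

initial: κ=1.6097, φ=37.74°, ℓ=1.1046
cmd 1: set φ=16.33° → (κ,φ,ℓ)=(1.6097,16.33°,1.1046) → tip=(0.7189,0.2106,0.6079)
cmd 2: set κ=0.3319 → (κ,φ,ℓ)=(0.3319,16.33°,1.1046) → tip=(0.1921,0.0563,1.0800)
cmd 3: set φ=306.73° → (κ,φ,ℓ)=(0.3319,306.73°,1.1046) → tip=(0.1197,-0.1605,1.0800)

0.120 -0.160 1.080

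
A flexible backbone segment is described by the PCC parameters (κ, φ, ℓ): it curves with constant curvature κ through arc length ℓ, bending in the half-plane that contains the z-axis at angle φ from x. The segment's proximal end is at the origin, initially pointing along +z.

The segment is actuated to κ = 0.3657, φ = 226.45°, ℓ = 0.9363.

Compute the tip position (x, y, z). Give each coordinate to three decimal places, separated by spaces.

-0.109 -0.115 0.918

θ = κ·ℓ = 0.3657 × 0.9363 = 0.34240 rad
ρ = (1 − cos θ)/κ = (1 − 0.94195)/0.3657 = 0.15874
z = sin θ / κ = 0.33575/0.3657 = 0.91811
x = ρ cos φ = 0.15874 × cos(226.45°) = -0.10937
y = ρ sin φ = 0.15874 × sin(226.45°) = -0.11505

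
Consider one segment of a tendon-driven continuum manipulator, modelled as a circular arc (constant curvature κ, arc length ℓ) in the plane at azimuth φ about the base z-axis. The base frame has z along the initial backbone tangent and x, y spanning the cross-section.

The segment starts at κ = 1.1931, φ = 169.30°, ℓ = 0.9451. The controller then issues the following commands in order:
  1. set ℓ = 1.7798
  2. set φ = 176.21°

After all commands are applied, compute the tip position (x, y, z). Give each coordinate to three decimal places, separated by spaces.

initial: κ=1.1931, φ=169.30°, ℓ=0.9451
cmd 1: set ℓ=1.7798 → (κ,φ,ℓ)=(1.1931,169.30°,1.7798) → tip=(-1.2559,0.2373,0.7134)
cmd 2: set φ=176.21° → (κ,φ,ℓ)=(1.1931,176.21°,1.7798) → tip=(-1.2754,0.0845,0.7134)

-1.275 0.084 0.713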